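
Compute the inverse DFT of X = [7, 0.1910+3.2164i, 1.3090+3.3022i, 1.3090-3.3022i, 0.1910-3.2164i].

x[n] = (1/5) Σ(k=0 to 4) X[k] · e^(2πikn/5)

Computing each x[n]:
x[0] = 2
x[1] = -1
x[2] = 2
x[3] = 1
x[4] = 3

x = [2, -1, 2, 1, 3]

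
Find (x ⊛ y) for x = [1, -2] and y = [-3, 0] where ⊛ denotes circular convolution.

(x ⊛ y)[n] = Σ(m=0 to 1) x[m] · y[(n-m) mod 2]

Computing each output sample:
(x ⊛ y)[0] = -3
(x ⊛ y)[1] = 6

x ⊛ y = [-3, 6]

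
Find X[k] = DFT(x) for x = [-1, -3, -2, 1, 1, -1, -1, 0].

X[k] = Σ(n=0 to 7) x[n] · ω_8^(nk)
where ω_8 = e^(-2πi/8)

Computing each X[k]:
X[0] = -6
X[1] = -4.1213+1.7071i
X[2] = 3+5i
X[3] = 0.1213-0.2929i
X[4] = 0
X[5] = 0.1213+0.2929i
X[6] = 3-5i
X[7] = -4.1213-1.7071i

X = [-6, -4.1213+1.7071i, 3+5i, 0.1213-0.2929i, 0, 0.1213+0.2929i, 3-5i, -4.1213-1.7071i]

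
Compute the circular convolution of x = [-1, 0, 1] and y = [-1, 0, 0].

(x ⊛ y)[n] = Σ(m=0 to 2) x[m] · y[(n-m) mod 3]

Computing each output sample:
(x ⊛ y)[0] = 1
(x ⊛ y)[1] = 0
(x ⊛ y)[2] = -1

x ⊛ y = [1, 0, -1]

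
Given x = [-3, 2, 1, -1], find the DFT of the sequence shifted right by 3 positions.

Time shift by 3: X_shifted[k] = ω_4^(3k) · X[k]
Shifted x = [2, 1, -1, -3]

DFT(x[n-3]) = [-1, 3-4i, 3, 3+4i]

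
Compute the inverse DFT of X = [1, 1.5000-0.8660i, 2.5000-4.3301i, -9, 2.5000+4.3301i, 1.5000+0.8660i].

x[n] = (1/6) Σ(k=0 to 5) X[k] · e^(2πikn/6)

Computing each x[n]:
x[0] = 0
x[1] = 3
x[2] = -3
x[3] = 2
x[4] = -1
x[5] = 0

x = [0, 3, -3, 2, -1, 0]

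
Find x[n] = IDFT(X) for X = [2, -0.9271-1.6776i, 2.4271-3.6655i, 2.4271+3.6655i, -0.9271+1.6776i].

x[n] = (1/5) Σ(k=0 to 4) X[k] · e^(2πikn/5)

Computing each x[n]:
x[0] = 1
x[1] = 1
x[2] = 0
x[3] = 2
x[4] = -2

x = [1, 1, 0, 2, -2]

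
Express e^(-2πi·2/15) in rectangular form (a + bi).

ω_15^2 = e^(-2πi·2/15)
= cos(-2π·2/15) + i·sin(-2π·2/15)
= cos(-4π/15) + i·sin(-4π/15)

ω_15^2 = cos(-4π/15) + i·sin(-4π/15) = 0.6691-0.7431i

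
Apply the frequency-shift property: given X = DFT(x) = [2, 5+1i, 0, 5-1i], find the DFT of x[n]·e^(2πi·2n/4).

Modulation property: DFT(ω_4^(-2n)·x[n]) = X[(k-2) mod 4], so circularly shift X by 2 positions.

X[k-2] = [0, 5-1i, 2, 5+1i]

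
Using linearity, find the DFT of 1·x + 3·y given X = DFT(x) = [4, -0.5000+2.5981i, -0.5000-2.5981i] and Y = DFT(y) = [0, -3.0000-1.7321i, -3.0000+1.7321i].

By linearity: DFT(1x + 3y) = 1·DFT(x) + 3·DFT(y)
= 1·[4, -0.5000+2.5981i, -0.5000-2.5981i] + 3·[0, -3.0000-1.7321i, -3.0000+1.7321i]

Computing element-wise:
Z[0] = 1·(4) + 3·(0) = 4
Z[1] = 1·(-0.5000+2.5981i) + 3·(-3.0000-1.7321i) = -9.5000-2.5982i
Z[2] = 1·(-0.5000-2.5981i) + 3·(-3.0000+1.7321i) = -9.5000+2.5982i

DFT(1x + 3y) = 1·X + 3·Y = [4, -9.5000-2.5982i, -9.5000+2.5982i]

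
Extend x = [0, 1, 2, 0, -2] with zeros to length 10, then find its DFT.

Original 5-point DFT: [1, -1.9271-4.0287i, 1.4271+0.1388i, 1.4271-0.1388i, -1.9271+4.0287i]
Zero-padded 10-point DFT provides frequency interpolation.

DFT_10([x, 0, ...]) = [1, 3.0451-1.3143i, -1.9271-4.0287i, -2.5451+2.1266i, 1.4271+0.1388i, -1, 1.4271-0.1388i, -2.5451-2.1266i, -1.9271+4.0287i, 3.0451+1.3143i]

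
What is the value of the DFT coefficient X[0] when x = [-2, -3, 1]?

X[0] = Σ(n=0 to 2) x[n] · ω_3^0 = Σ x[n]
= (-2) + (-3) + (1)

X[0] = -4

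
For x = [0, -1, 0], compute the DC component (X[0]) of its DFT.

X[0] = Σ(n=0 to 2) x[n] · ω_3^0 = Σ x[n]
= (0) + (-1) + (0)

X[0] = -1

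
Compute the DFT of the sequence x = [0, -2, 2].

X[k] = Σ(n=0 to 2) x[n] · ω_3^(nk)
where ω_3 = e^(-2πi/3)

Computing each X[k]:
X[0] = 0
X[1] = 3.4641i
X[2] = -3.4641i

X = [0, 3.4641i, -3.4641i]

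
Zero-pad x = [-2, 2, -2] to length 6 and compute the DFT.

Original 3-point DFT: [-2, -2.0000-3.4641i, -2.0000+3.4641i]
Zero-padded 6-point DFT provides frequency interpolation.

DFT_6([x, 0, ...]) = [-2, 0, -2.0000-3.4641i, -6, -2.0000+3.4641i, 0]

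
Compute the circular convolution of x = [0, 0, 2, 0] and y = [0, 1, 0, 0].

(x ⊛ y)[n] = Σ(m=0 to 3) x[m] · y[(n-m) mod 4]

Computing each output sample:
(x ⊛ y)[0] = 0
(x ⊛ y)[1] = 0
(x ⊛ y)[2] = 0
(x ⊛ y)[3] = 2

x ⊛ y = [0, 0, 0, 2]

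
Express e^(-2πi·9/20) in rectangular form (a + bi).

ω_20^9 = e^(-2πi·9/20)
= cos(-2π·9/20) + i·sin(-2π·9/20)
= cos(-18π/20) + i·sin(-18π/20)

ω_20^9 = cos(-18π/20) + i·sin(-18π/20) = -0.9511-0.3090i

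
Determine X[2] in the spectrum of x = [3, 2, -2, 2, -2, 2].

X[2] = Σ(n=0 to 5) x[n] · ω_6^(2n) where ω_6 = e^(-2πi/6)
= (3)·ω_6^0 + (2)·ω_6^2 + (-2)·ω_6^4 + (2)·ω_6^6 + (-2)·ω_6^8 + (2)·ω_6^10

X[2] = 5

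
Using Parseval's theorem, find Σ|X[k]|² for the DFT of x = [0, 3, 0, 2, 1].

Parseval: Σ|x[n]|² = (1/N)Σ|X[k]|², so Σ|X[k]|² = N·Σ|x[n]|² = 5·14.0000

Σ|X[k]|² = N·Σ|x[n]|² = 5·14.0000 = 70.0000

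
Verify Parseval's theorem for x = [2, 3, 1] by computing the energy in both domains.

Time domain:
Σ|x[n]|² = |2|² + |3|² + |1|² = 14.0000

Frequency domain:
(1/3)Σ|X[k]|² = (1/3)(|6|² + |-1.7321i|² + |1.7321i|²) = (1/3)·42.0000 = 14.0000

Both sides agree, confirming Parseval's theorem.

Σ|x[n]|² = (1/N)Σ|X[k]|² = 14.0000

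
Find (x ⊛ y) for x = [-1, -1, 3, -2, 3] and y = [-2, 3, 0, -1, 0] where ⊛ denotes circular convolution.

(x ⊛ y)[n] = Σ(m=0 to 4) x[m] · y[(n-m) mod 5]

Computing each output sample:
(x ⊛ y)[0] = 8
(x ⊛ y)[1] = 1
(x ⊛ y)[2] = -12
(x ⊛ y)[3] = 14
(x ⊛ y)[4] = -11

x ⊛ y = [8, 1, -12, 14, -11]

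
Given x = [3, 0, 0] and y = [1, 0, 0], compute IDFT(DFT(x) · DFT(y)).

(x ⊛ y)[n] = Σ(m=0 to 2) x[m] · y[(n-m) mod 3]

Computing each output sample:
(x ⊛ y)[0] = 3
(x ⊛ y)[1] = 0
(x ⊛ y)[2] = 0

x ⊛ y = [3, 0, 0]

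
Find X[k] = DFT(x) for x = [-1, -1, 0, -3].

X[k] = Σ(n=0 to 3) x[n] · ω_4^(nk)
where ω_4 = e^(-2πi/4)

Computing each X[k]:
X[0] = -5
X[1] = -1-2i
X[2] = 3
X[3] = -1+2i

X = [-5, -1-2i, 3, -1+2i]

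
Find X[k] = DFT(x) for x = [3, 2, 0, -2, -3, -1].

X[k] = Σ(n=0 to 5) x[n] · ω_6^(nk)
where ω_6 = e^(-2πi/6)

Computing each X[k]:
X[0] = -1
X[1] = 7.0000-5.1962i
X[2] = 2
X[3] = 1
X[4] = 2
X[5] = 7.0000+5.1962i

X = [-1, 7.0000-5.1962i, 2, 1, 2, 7.0000+5.1962i]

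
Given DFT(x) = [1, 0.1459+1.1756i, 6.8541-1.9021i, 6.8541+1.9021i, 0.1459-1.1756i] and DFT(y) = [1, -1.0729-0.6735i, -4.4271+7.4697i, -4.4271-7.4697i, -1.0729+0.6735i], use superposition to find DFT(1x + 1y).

By linearity: DFT(1x + 1y) = 1·DFT(x) + 1·DFT(y)
= 1·[1, 0.1459+1.1756i, 6.8541-1.9021i, 6.8541+1.9021i, 0.1459-1.1756i] + 1·[1, -1.0729-0.6735i, -4.4271+7.4697i, -4.4271-7.4697i, -1.0729+0.6735i]

Computing element-wise:
Z[0] = 1·(1) + 1·(1) = 2
Z[1] = 1·(0.1459+1.1756i) + 1·(-1.0729-0.6735i) = -0.9270+0.5021i
Z[2] = 1·(6.8541-1.9021i) + 1·(-4.4271+7.4697i) = 2.4270+5.5676i
Z[3] = 1·(6.8541+1.9021i) + 1·(-4.4271-7.4697i) = 2.4270-5.5676i
Z[4] = 1·(0.1459-1.1756i) + 1·(-1.0729+0.6735i) = -0.9270-0.5021i

DFT(1x + 1y) = 1·X + 1·Y = [2, -0.9270+0.5021i, 2.4270+5.5676i, 2.4270-5.5676i, -0.9270-0.5021i]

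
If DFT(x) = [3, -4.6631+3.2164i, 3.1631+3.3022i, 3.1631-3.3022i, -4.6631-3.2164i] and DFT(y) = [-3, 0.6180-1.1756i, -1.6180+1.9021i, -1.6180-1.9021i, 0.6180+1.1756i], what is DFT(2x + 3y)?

By linearity: DFT(2x + 3y) = 2·DFT(x) + 3·DFT(y)
= 2·[3, -4.6631+3.2164i, 3.1631+3.3022i, 3.1631-3.3022i, -4.6631-3.2164i] + 3·[-3, 0.6180-1.1756i, -1.6180+1.9021i, -1.6180-1.9021i, 0.6180+1.1756i]

Computing element-wise:
Z[0] = 2·(3) + 3·(-3) = -3
Z[1] = 2·(-4.6631+3.2164i) + 3·(0.6180-1.1756i) = -7.4722+2.9060i
Z[2] = 2·(3.1631+3.3022i) + 3·(-1.6180+1.9021i) = 1.4722+12.3107i
Z[3] = 2·(3.1631-3.3022i) + 3·(-1.6180-1.9021i) = 1.4722-12.3107i
Z[4] = 2·(-4.6631-3.2164i) + 3·(0.6180+1.1756i) = -7.4722-2.9060i

DFT(2x + 3y) = 2·X + 3·Y = [-3, -7.4722+2.9060i, 1.4722+12.3107i, 1.4722-12.3107i, -7.4722-2.9060i]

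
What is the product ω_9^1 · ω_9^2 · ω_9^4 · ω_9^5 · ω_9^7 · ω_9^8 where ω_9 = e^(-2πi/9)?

The primitive 9th roots of unity are ω_9^k for k coprime to 9: k ∈ {1, 2, 4, 5, 7, 8}
Their product equals the constant term of the cyclotomic polynomial Φ_9(x) up to sign.
For n ≥ 3, the product of all primitive nth roots of unity is 1. (For n=1 it is 1; for n=2 it is -1.)

1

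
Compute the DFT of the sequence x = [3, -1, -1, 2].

X[k] = Σ(n=0 to 3) x[n] · ω_4^(nk)
where ω_4 = e^(-2πi/4)

Computing each X[k]:
X[0] = 3
X[1] = 4+3i
X[2] = 1
X[3] = 4-3i

X = [3, 4+3i, 1, 4-3i]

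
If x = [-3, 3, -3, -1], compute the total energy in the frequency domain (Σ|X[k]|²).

Parseval: Σ|x[n]|² = (1/N)Σ|X[k]|², so Σ|X[k]|² = N·Σ|x[n]|² = 4·28.0000

Σ|X[k]|² = N·Σ|x[n]|² = 4·28.0000 = 112.0000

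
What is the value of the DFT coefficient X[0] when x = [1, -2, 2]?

X[0] = Σ(n=0 to 2) x[n] · ω_3^0 = Σ x[n]
= (1) + (-2) + (2)

X[0] = 1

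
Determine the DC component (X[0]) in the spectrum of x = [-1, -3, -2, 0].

X[0] = Σ(n=0 to 3) x[n] · ω_4^0 = Σ x[n]
= (-1) + (-3) + (-2) + (0)

X[0] = -6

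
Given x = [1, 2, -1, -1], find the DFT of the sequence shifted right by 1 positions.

Time shift by 1: X_shifted[k] = ω_4^(1k) · X[k]
Shifted x = [-1, 1, 2, -1]

DFT(x[n-1]) = [1, -3-2i, 1, -3+2i]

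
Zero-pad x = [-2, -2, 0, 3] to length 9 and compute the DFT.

Original 4-point DFT: [-1, -2+5i, -3, -2-5i]
Zero-padded 9-point DFT provides frequency interpolation.

DFT_9([x, 0, ...]) = [-1, -5.0321-1.3125i, -3.8473+4.5677i, 2.0000+1.7321i, -1.6206-1.9140i, -1.6206+1.9140i, 2.0000-1.7321i, -3.8473-4.5677i, -5.0321+1.3125i]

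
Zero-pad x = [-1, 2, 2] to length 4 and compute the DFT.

Original 3-point DFT: [3, -3, -3]
Zero-padded 4-point DFT provides frequency interpolation.

DFT_4([x, 0, ...]) = [3, -3-2i, -1, -3+2i]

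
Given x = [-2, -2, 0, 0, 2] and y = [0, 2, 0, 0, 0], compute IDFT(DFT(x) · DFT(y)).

(x ⊛ y)[n] = Σ(m=0 to 4) x[m] · y[(n-m) mod 5]

Computing each output sample:
(x ⊛ y)[0] = 4
(x ⊛ y)[1] = -4
(x ⊛ y)[2] = -4
(x ⊛ y)[3] = 0
(x ⊛ y)[4] = 0

x ⊛ y = [4, -4, -4, 0, 0]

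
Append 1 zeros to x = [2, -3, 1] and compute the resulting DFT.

Original 3-point DFT: [0, 3.0000+3.4641i, 3.0000-3.4641i]
Zero-padded 4-point DFT provides frequency interpolation.

DFT_4([x, 0, ...]) = [0, 1+3i, 6, 1-3i]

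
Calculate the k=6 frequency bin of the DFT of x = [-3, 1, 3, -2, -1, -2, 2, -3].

X[6] = Σ(n=0 to 7) x[n] · ω_8^(6n) where ω_8 = e^(-2πi/8)
= (-3)·ω_8^0 + (1)·ω_8^6 + (3)·ω_8^12 + (-2)·ω_8^18 + (-1)·ω_8^24 + (-2)·ω_8^30 + (2)·ω_8^36 + (-3)·ω_8^42

X[6] = -9+4i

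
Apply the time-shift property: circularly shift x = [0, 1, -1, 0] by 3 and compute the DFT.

Time shift by 3: X_shifted[k] = ω_4^(3k) · X[k]
Shifted x = [1, -1, 0, 0]

DFT(x[n-3]) = [0, 1+1i, 2, 1-1i]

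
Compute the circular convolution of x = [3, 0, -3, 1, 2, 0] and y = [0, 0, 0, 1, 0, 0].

(x ⊛ y)[n] = Σ(m=0 to 5) x[m] · y[(n-m) mod 6]

Computing each output sample:
(x ⊛ y)[0] = 1
(x ⊛ y)[1] = 2
(x ⊛ y)[2] = 0
(x ⊛ y)[3] = 3
(x ⊛ y)[4] = 0
(x ⊛ y)[5] = -3

x ⊛ y = [1, 2, 0, 3, 0, -3]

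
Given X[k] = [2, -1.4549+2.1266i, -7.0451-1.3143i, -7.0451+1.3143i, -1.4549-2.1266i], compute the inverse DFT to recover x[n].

x[n] = (1/5) Σ(k=0 to 4) X[k] · e^(2πikn/5)

Computing each x[n]:
x[0] = -3
x[1] = 2
x[2] = -1
x[3] = 1
x[4] = 3

x = [-3, 2, -1, 1, 3]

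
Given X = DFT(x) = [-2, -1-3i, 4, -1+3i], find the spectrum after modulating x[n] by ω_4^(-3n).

Modulation property: DFT(ω_4^(-3n)·x[n]) = X[(k-3) mod 4], so circularly shift X by 3 positions.

X[k-3] = [-1-3i, 4, -1+3i, -2]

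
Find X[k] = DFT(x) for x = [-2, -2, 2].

X[k] = Σ(n=0 to 2) x[n] · ω_3^(nk)
where ω_3 = e^(-2πi/3)

Computing each X[k]:
X[0] = -2
X[1] = -2.0000+3.4641i
X[2] = -2.0000-3.4641i

X = [-2, -2.0000+3.4641i, -2.0000-3.4641i]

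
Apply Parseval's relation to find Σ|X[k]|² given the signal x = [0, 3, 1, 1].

Parseval: Σ|x[n]|² = (1/N)Σ|X[k]|², so Σ|X[k]|² = N·Σ|x[n]|² = 4·11.0000

Σ|X[k]|² = N·Σ|x[n]|² = 4·11.0000 = 44.0000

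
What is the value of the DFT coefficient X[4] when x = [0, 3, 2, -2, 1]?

X[4] = Σ(n=0 to 4) x[n] · ω_5^(4n) where ω_5 = e^(-2πi/5)
= (0)·ω_5^0 + (3)·ω_5^4 + (2)·ω_5^8 + (-2)·ω_5^12 + (1)·ω_5^16

X[4] = 1.2361+4.2533i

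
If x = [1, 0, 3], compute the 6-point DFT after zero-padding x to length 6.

Original 3-point DFT: [4, -0.5000+2.5981i, -0.5000-2.5981i]
Zero-padded 6-point DFT provides frequency interpolation.

DFT_6([x, 0, ...]) = [4, -0.5000-2.5981i, -0.5000+2.5981i, 4, -0.5000-2.5981i, -0.5000+2.5981i]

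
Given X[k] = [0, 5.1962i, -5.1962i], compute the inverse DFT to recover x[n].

x[n] = (1/3) Σ(k=0 to 2) X[k] · e^(2πikn/3)

Computing each x[n]:
x[0] = 0
x[1] = -3
x[2] = 3

x = [0, -3, 3]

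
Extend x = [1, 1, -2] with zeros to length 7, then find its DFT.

Original 3-point DFT: [0, 1.5000-2.5981i, 1.5000+2.5981i]
Zero-padded 7-point DFT provides frequency interpolation.

DFT_7([x, 0, ...]) = [0, 2.0685+1.1680i, 2.5794-1.8427i, -1.1479-1.9975i, -1.1479+1.9975i, 2.5794+1.8427i, 2.0685-1.1680i]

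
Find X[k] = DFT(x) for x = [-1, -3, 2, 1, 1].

X[k] = Σ(n=0 to 4) x[n] · ω_5^(nk)
where ω_5 = e^(-2πi/5)

Computing each X[k]:
X[0] = 0
X[1] = -4.0451+3.2164i
X[2] = 1.5451+3.3022i
X[3] = 1.5451-3.3022i
X[4] = -4.0451-3.2164i

X = [0, -4.0451+3.2164i, 1.5451+3.3022i, 1.5451-3.3022i, -4.0451-3.2164i]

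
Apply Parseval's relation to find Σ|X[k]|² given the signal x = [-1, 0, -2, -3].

Parseval: Σ|x[n]|² = (1/N)Σ|X[k]|², so Σ|X[k]|² = N·Σ|x[n]|² = 4·14.0000

Σ|X[k]|² = N·Σ|x[n]|² = 4·14.0000 = 56.0000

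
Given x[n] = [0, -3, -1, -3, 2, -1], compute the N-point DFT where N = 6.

X[k] = Σ(n=0 to 5) x[n] · ω_6^(nk)
where ω_6 = e^(-2πi/6)

Computing each X[k]:
X[0] = -6
X[1] = 0.5000+4.3301i
X[2] = -1.5000-0.8660i
X[3] = 8
X[4] = -1.5000+0.8660i
X[5] = 0.5000-4.3301i

X = [-6, 0.5000+4.3301i, -1.5000-0.8660i, 8, -1.5000+0.8660i, 0.5000-4.3301i]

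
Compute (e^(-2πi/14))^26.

Since ω_14^14 = 1, powers reduce modulo 14.
26 mod 14 = 12
So ω_14^26 = ω_14^12 = e^(-2πi·12/14)

ω_14^26 = ω_14^12 = 0.6235+0.7818i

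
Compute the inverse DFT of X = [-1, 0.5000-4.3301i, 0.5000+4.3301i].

x[n] = (1/3) Σ(k=0 to 2) X[k] · e^(2πikn/3)

Computing each x[n]:
x[0] = 0
x[1] = 2
x[2] = -3

x = [0, 2, -3]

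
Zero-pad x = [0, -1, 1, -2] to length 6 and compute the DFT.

Original 4-point DFT: [-2, -1-1i, 4, -1+1i]
Zero-padded 6-point DFT provides frequency interpolation.

DFT_6([x, 0, ...]) = [-2, 1, -2.0000+1.7321i, 4, -2.0000-1.7321i, 1]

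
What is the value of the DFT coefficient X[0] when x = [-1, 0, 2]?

X[0] = Σ(n=0 to 2) x[n] · ω_3^0 = Σ x[n]
= (-1) + (0) + (2)

X[0] = 1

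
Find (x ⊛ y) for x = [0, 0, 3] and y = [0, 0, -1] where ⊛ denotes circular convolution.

(x ⊛ y)[n] = Σ(m=0 to 2) x[m] · y[(n-m) mod 3]

Computing each output sample:
(x ⊛ y)[0] = 0
(x ⊛ y)[1] = -3
(x ⊛ y)[2] = 0

x ⊛ y = [0, -3, 0]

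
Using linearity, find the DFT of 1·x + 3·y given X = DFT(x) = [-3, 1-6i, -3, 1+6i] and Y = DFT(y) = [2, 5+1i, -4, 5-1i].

By linearity: DFT(1x + 3y) = 1·DFT(x) + 3·DFT(y)
= 1·[-3, 1-6i, -3, 1+6i] + 3·[2, 5+1i, -4, 5-1i]

Computing element-wise:
Z[0] = 1·(-3) + 3·(2) = 3
Z[1] = 1·(1-6i) + 3·(5+1i) = 16-3i
Z[2] = 1·(-3) + 3·(-4) = -15
Z[3] = 1·(1+6i) + 3·(5-1i) = 16+3i

DFT(1x + 3y) = 1·X + 3·Y = [3, 16-3i, -15, 16+3i]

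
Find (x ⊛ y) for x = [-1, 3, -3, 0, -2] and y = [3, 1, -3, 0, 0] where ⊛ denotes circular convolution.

(x ⊛ y)[n] = Σ(m=0 to 4) x[m] · y[(n-m) mod 5]

Computing each output sample:
(x ⊛ y)[0] = -5
(x ⊛ y)[1] = 14
(x ⊛ y)[2] = -3
(x ⊛ y)[3] = -12
(x ⊛ y)[4] = 3

x ⊛ y = [-5, 14, -3, -12, 3]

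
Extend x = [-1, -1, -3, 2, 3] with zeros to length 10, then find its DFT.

Original 5-point DFT: [0, 0.4271+6.7432i, -2.9271-2.4041i, -2.9271+2.4041i, 0.4271-6.7432i]
Zero-padded 10-point DFT provides frequency interpolation.

DFT_10([x, 0, ...]) = [0, -5.7812-0.2245i, 0.4271+6.7432i, 4.2812-2.4899i, -2.9271-2.4041i, -2, -2.9271+2.4041i, 4.2812+2.4899i, 0.4271-6.7432i, -5.7812+0.2245i]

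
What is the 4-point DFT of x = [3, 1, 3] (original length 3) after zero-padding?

Original 3-point DFT: [7, 1.0000+1.7321i, 1.0000-1.7321i]
Zero-padded 4-point DFT provides frequency interpolation.

DFT_4([x, 0, ...]) = [7, -1i, 5, 1i]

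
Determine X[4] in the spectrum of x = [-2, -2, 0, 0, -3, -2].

X[4] = Σ(n=0 to 5) x[n] · ω_6^(4n) where ω_6 = e^(-2πi/6)
= (-2)·ω_6^0 + (-2)·ω_6^4 + (0)·ω_6^8 + (0)·ω_6^12 + (-3)·ω_6^16 + (-2)·ω_6^20

X[4] = 1.5000-2.5981i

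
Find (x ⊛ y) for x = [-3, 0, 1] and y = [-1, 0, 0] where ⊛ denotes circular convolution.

(x ⊛ y)[n] = Σ(m=0 to 2) x[m] · y[(n-m) mod 3]

Computing each output sample:
(x ⊛ y)[0] = 3
(x ⊛ y)[1] = 0
(x ⊛ y)[2] = -1

x ⊛ y = [3, 0, -1]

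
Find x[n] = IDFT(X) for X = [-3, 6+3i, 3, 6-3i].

x[n] = (1/4) Σ(k=0 to 3) X[k] · e^(2πikn/4)

Computing each x[n]:
x[0] = 3
x[1] = -3
x[2] = -3
x[3] = 0

x = [3, -3, -3, 0]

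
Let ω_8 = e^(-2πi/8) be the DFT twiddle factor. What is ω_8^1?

ω_8^1 = e^(-2πi·1/8)
= cos(-2π·1/8) + i·sin(-2π·1/8)
= cos(-2π/8) + i·sin(-2π/8)

ω_8^1 = cos(-2π/8) + i·sin(-2π/8) = 0.7071-0.7071i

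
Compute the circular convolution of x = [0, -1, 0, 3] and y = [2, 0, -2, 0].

(x ⊛ y)[n] = Σ(m=0 to 3) x[m] · y[(n-m) mod 4]

Computing each output sample:
(x ⊛ y)[0] = 0
(x ⊛ y)[1] = -8
(x ⊛ y)[2] = 0
(x ⊛ y)[3] = 8

x ⊛ y = [0, -8, 0, 8]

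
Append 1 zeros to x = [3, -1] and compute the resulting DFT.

Original 2-point DFT: [2, 4]
Zero-padded 3-point DFT provides frequency interpolation.

DFT_3([x, 0, ...]) = [2, 3.5000+0.8660i, 3.5000-0.8660i]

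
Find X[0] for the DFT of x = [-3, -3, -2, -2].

X[0] = Σ(n=0 to 3) x[n] · ω_4^0 = Σ x[n]
= (-3) + (-3) + (-2) + (-2)

X[0] = -10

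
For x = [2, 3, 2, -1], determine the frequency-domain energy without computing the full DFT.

Parseval: Σ|x[n]|² = (1/N)Σ|X[k]|², so Σ|X[k]|² = N·Σ|x[n]|² = 4·18.0000

Σ|X[k]|² = N·Σ|x[n]|² = 4·18.0000 = 72.0000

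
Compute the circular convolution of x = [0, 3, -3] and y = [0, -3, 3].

(x ⊛ y)[n] = Σ(m=0 to 2) x[m] · y[(n-m) mod 3]

Computing each output sample:
(x ⊛ y)[0] = 18
(x ⊛ y)[1] = -9
(x ⊛ y)[2] = -9

x ⊛ y = [18, -9, -9]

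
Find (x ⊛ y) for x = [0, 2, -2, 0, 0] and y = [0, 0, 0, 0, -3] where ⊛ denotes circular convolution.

(x ⊛ y)[n] = Σ(m=0 to 4) x[m] · y[(n-m) mod 5]

Computing each output sample:
(x ⊛ y)[0] = -6
(x ⊛ y)[1] = 6
(x ⊛ y)[2] = 0
(x ⊛ y)[3] = 0
(x ⊛ y)[4] = 0

x ⊛ y = [-6, 6, 0, 0, 0]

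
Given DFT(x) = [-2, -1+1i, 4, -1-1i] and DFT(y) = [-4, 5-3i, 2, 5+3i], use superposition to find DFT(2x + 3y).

By linearity: DFT(2x + 3y) = 2·DFT(x) + 3·DFT(y)
= 2·[-2, -1+1i, 4, -1-1i] + 3·[-4, 5-3i, 2, 5+3i]

Computing element-wise:
Z[0] = 2·(-2) + 3·(-4) = -16
Z[1] = 2·(-1+1i) + 3·(5-3i) = 13-7i
Z[2] = 2·(4) + 3·(2) = 14
Z[3] = 2·(-1-1i) + 3·(5+3i) = 13+7i

DFT(2x + 3y) = 2·X + 3·Y = [-16, 13-7i, 14, 13+7i]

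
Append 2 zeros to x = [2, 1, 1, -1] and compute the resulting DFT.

Original 4-point DFT: [3, 1-2i, 3, 1+2i]
Zero-padded 6-point DFT provides frequency interpolation.

DFT_6([x, 0, ...]) = [3, 3.0000-1.7321i, 0, 3, 0, 3.0000+1.7321i]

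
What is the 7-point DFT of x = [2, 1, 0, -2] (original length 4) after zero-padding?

Original 4-point DFT: [1, 2-3i, 3, 2+3i]
Zero-padded 7-point DFT provides frequency interpolation.

DFT_7([x, 0, ...]) = [1, 4.4254+0.0859i, 0.5305-2.5386i, 1.5441+1.5160i, 1.5441-1.5160i, 0.5305+2.5386i, 4.4254-0.0859i]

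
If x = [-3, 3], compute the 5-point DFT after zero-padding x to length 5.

Original 2-point DFT: [0, -6]
Zero-padded 5-point DFT provides frequency interpolation.

DFT_5([x, 0, ...]) = [0, -2.0729-2.8532i, -5.4271-1.7634i, -5.4271+1.7634i, -2.0729+2.8532i]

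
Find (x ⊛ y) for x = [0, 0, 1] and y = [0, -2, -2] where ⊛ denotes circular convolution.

(x ⊛ y)[n] = Σ(m=0 to 2) x[m] · y[(n-m) mod 3]

Computing each output sample:
(x ⊛ y)[0] = -2
(x ⊛ y)[1] = -2
(x ⊛ y)[2] = 0

x ⊛ y = [-2, -2, 0]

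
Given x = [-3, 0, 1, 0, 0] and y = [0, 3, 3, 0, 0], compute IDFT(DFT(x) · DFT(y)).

(x ⊛ y)[n] = Σ(m=0 to 4) x[m] · y[(n-m) mod 5]

Computing each output sample:
(x ⊛ y)[0] = 0
(x ⊛ y)[1] = -9
(x ⊛ y)[2] = -9
(x ⊛ y)[3] = 3
(x ⊛ y)[4] = 3

x ⊛ y = [0, -9, -9, 3, 3]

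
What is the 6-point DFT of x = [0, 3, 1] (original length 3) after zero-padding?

Original 3-point DFT: [4, -2.0000-1.7321i, -2.0000+1.7321i]
Zero-padded 6-point DFT provides frequency interpolation.

DFT_6([x, 0, ...]) = [4, 1.0000-3.4641i, -2.0000-1.7321i, -2, -2.0000+1.7321i, 1.0000+3.4641i]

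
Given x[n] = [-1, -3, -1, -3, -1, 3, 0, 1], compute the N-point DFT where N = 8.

X[k] = Σ(n=0 to 7) x[n] · ω_8^(nk)
where ω_8 = e^(-2πi/8)

Computing each X[k]:
X[0] = -5
X[1] = -1.4142+8.0711i
X[2] = -1-2i
X[3] = 1.4142+6.0711i
X[4] = -1
X[5] = 1.4142-6.0711i
X[6] = -1+2i
X[7] = -1.4142-8.0711i

X = [-5, -1.4142+8.0711i, -1-2i, 1.4142+6.0711i, -1, 1.4142-6.0711i, -1+2i, -1.4142-8.0711i]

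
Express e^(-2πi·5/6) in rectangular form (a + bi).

ω_6^5 = e^(-2πi·5/6)
= cos(-2π·5/6) + i·sin(-2π·5/6)
= cos(-10π/6) + i·sin(-10π/6)

ω_6^5 = cos(-10π/6) + i·sin(-10π/6) = 0.5000+0.8660i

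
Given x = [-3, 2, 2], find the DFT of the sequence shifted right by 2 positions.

Time shift by 2: X_shifted[k] = ω_3^(2k) · X[k]
Shifted x = [2, 2, -3]

DFT(x[n-2]) = [1, 2.5000-4.3301i, 2.5000+4.3301i]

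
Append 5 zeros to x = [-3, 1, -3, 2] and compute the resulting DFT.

Original 4-point DFT: [-3, 1i, -9, -1i]
Zero-padded 9-point DFT provides frequency interpolation.

DFT_9([x, 0, ...]) = [-3, -3.7549+0.5796i, -1.0073+1.7733i, -3.4641i, -7.2378-4.0024i, -7.2378+4.0024i, 3.4641i, -1.0073-1.7733i, -3.7549-0.5796i]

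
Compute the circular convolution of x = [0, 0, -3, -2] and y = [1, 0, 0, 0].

(x ⊛ y)[n] = Σ(m=0 to 3) x[m] · y[(n-m) mod 4]

Computing each output sample:
(x ⊛ y)[0] = 0
(x ⊛ y)[1] = 0
(x ⊛ y)[2] = -3
(x ⊛ y)[3] = -2

x ⊛ y = [0, 0, -3, -2]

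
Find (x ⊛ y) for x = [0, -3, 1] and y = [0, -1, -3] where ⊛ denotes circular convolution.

(x ⊛ y)[n] = Σ(m=0 to 2) x[m] · y[(n-m) mod 3]

Computing each output sample:
(x ⊛ y)[0] = 8
(x ⊛ y)[1] = -3
(x ⊛ y)[2] = 3

x ⊛ y = [8, -3, 3]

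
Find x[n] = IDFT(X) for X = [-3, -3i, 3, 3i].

x[n] = (1/4) Σ(k=0 to 3) X[k] · e^(2πikn/4)

Computing each x[n]:
x[0] = 0
x[1] = 0
x[2] = 0
x[3] = -3

x = [0, 0, 0, -3]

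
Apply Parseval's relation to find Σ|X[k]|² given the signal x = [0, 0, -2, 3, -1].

Parseval: Σ|x[n]|² = (1/N)Σ|X[k]|², so Σ|X[k]|² = N·Σ|x[n]|² = 5·14.0000

Σ|X[k]|² = N·Σ|x[n]|² = 5·14.0000 = 70.0000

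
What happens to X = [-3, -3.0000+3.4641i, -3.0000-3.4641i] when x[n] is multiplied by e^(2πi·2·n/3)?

Modulation property: DFT(ω_3^(-2n)·x[n]) = X[(k-2) mod 3], so circularly shift X by 2 positions.

X[k-2] = [-3.0000+3.4641i, -3.0000-3.4641i, -3]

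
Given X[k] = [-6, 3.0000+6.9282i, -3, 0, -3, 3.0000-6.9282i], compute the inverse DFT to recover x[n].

x[n] = (1/6) Σ(k=0 to 5) X[k] · e^(2πikn/6)

Computing each x[n]:
x[0] = -1
x[1] = -2
x[2] = -3
x[3] = -3
x[4] = 1
x[5] = 2

x = [-1, -2, -3, -3, 1, 2]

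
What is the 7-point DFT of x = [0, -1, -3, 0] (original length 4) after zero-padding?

Original 4-point DFT: [-4, 3+1i, -2, 3-1i]
Zero-padded 7-point DFT provides frequency interpolation.

DFT_7([x, 0, ...]) = [-4, 0.0441+3.7066i, 2.9254-0.3267i, -0.9695-1.9116i, -0.9695+1.9116i, 2.9254+0.3267i, 0.0441-3.7066i]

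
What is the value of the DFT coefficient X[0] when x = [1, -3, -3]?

X[0] = Σ(n=0 to 2) x[n] · ω_3^0 = Σ x[n]
= (1) + (-3) + (-3)

X[0] = -5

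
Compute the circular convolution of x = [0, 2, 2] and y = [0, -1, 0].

(x ⊛ y)[n] = Σ(m=0 to 2) x[m] · y[(n-m) mod 3]

Computing each output sample:
(x ⊛ y)[0] = -2
(x ⊛ y)[1] = 0
(x ⊛ y)[2] = -2

x ⊛ y = [-2, 0, -2]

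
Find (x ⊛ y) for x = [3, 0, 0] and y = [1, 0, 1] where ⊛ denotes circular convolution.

(x ⊛ y)[n] = Σ(m=0 to 2) x[m] · y[(n-m) mod 3]

Computing each output sample:
(x ⊛ y)[0] = 3
(x ⊛ y)[1] = 0
(x ⊛ y)[2] = 3

x ⊛ y = [3, 0, 3]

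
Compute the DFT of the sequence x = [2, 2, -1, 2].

X[k] = Σ(n=0 to 3) x[n] · ω_4^(nk)
where ω_4 = e^(-2πi/4)

Computing each X[k]:
X[0] = 5
X[1] = 3
X[2] = -3
X[3] = 3

X = [5, 3, -3, 3]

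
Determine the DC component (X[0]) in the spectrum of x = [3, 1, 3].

X[0] = Σ(n=0 to 2) x[n] · ω_3^0 = Σ x[n]
= (3) + (1) + (3)

X[0] = 7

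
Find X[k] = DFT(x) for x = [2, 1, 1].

X[k] = Σ(n=0 to 2) x[n] · ω_3^(nk)
where ω_3 = e^(-2πi/3)

Computing each X[k]:
X[0] = 4
X[1] = 1
X[2] = 1

X = [4, 1, 1]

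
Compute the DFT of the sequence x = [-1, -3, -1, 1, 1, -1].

X[k] = Σ(n=0 to 5) x[n] · ω_6^(nk)
where ω_6 = e^(-2πi/6)

Computing each X[k]:
X[0] = -4
X[1] = -4.0000+3.4641i
X[2] = 2
X[3] = 2
X[4] = 2
X[5] = -4.0000-3.4641i

X = [-4, -4.0000+3.4641i, 2, 2, 2, -4.0000-3.4641i]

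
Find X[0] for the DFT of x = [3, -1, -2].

X[0] = Σ(n=0 to 2) x[n] · ω_3^0 = Σ x[n]
= (3) + (-1) + (-2)

X[0] = 0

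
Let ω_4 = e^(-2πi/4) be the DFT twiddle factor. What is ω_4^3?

ω_4^3 = e^(-2πi·3/4)
= cos(-2π·3/4) + i·sin(-2π·3/4)
= cos(-6π/4) + i·sin(-6π/4)

ω_4^3 = cos(-6π/4) + i·sin(-6π/4) = 1i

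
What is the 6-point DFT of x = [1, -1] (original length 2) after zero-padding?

Original 2-point DFT: [0, 2]
Zero-padded 6-point DFT provides frequency interpolation.

DFT_6([x, 0, ...]) = [0, 0.5000+0.8660i, 1.5000+0.8660i, 2, 1.5000-0.8660i, 0.5000-0.8660i]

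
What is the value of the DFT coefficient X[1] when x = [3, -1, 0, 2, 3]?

X[1] = Σ(n=0 to 4) x[n] · ω_5^(1n) where ω_5 = e^(-2πi/5)
= (3)·ω_5^0 + (-1)·ω_5^1 + (0)·ω_5^2 + (2)·ω_5^3 + (3)·ω_5^4

X[1] = 2.0000+4.9798i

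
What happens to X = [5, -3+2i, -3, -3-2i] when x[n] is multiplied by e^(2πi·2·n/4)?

Modulation property: DFT(ω_4^(-2n)·x[n]) = X[(k-2) mod 4], so circularly shift X by 2 positions.

X[k-2] = [-3, -3-2i, 5, -3+2i]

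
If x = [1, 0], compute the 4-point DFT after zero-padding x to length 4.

Original 2-point DFT: [1, 1]
Zero-padded 4-point DFT provides frequency interpolation.

DFT_4([x, 0, ...]) = [1, 1, 1, 1]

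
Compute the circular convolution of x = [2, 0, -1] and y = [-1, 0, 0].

(x ⊛ y)[n] = Σ(m=0 to 2) x[m] · y[(n-m) mod 3]

Computing each output sample:
(x ⊛ y)[0] = -2
(x ⊛ y)[1] = 0
(x ⊛ y)[2] = 1

x ⊛ y = [-2, 0, 1]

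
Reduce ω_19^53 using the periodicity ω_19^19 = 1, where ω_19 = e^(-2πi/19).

Since ω_19^19 = 1, powers reduce modulo 19.
53 mod 19 = 15
So ω_19^53 = ω_19^15 = e^(-2πi·15/19)

ω_19^53 = ω_19^15 = 0.2455+0.9694i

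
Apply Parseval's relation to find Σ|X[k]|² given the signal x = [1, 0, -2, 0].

Parseval: Σ|x[n]|² = (1/N)Σ|X[k]|², so Σ|X[k]|² = N·Σ|x[n]|² = 4·5.0000

Σ|X[k]|² = N·Σ|x[n]|² = 4·5.0000 = 20.0000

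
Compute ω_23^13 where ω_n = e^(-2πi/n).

ω_23^13 = e^(-2πi·13/23)
= cos(-2π·13/23) + i·sin(-2π·13/23)
= cos(-26π/23) + i·sin(-26π/23)

ω_23^13 = cos(-26π/23) + i·sin(-26π/23) = -0.9172+0.3984i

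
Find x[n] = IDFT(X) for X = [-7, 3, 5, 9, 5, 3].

x[n] = (1/6) Σ(k=0 to 5) X[k] · e^(2πikn/6)

Computing each x[n]:
x[0] = 3
x[1] = -3
x[2] = -1
x[3] = -2
x[4] = -1
x[5] = -3

x = [3, -3, -1, -2, -1, -3]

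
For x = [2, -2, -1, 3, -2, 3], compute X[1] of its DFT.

X[1] = Σ(n=0 to 5) x[n] · ω_6^(1n) where ω_6 = e^(-2πi/6)
= (2)·ω_6^0 + (-2)·ω_6^1 + (-1)·ω_6^2 + (3)·ω_6^3 + (-2)·ω_6^4 + (3)·ω_6^5

X[1] = 1.0000+3.4641i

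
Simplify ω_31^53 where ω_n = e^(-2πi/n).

Since ω_31^31 = 1, powers reduce modulo 31.
53 mod 31 = 22
So ω_31^53 = ω_31^22 = e^(-2πi·22/31)

ω_31^53 = ω_31^22 = -0.2507+0.9681i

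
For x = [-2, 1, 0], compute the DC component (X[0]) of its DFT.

X[0] = Σ(n=0 to 2) x[n] · ω_3^0 = Σ x[n]
= (-2) + (1) + (0)

X[0] = -1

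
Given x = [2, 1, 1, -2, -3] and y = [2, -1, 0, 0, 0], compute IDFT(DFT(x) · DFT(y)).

(x ⊛ y)[n] = Σ(m=0 to 4) x[m] · y[(n-m) mod 5]

Computing each output sample:
(x ⊛ y)[0] = 7
(x ⊛ y)[1] = 0
(x ⊛ y)[2] = 1
(x ⊛ y)[3] = -5
(x ⊛ y)[4] = -4

x ⊛ y = [7, 0, 1, -5, -4]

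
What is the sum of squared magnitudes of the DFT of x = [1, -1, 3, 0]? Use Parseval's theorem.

Parseval: Σ|x[n]|² = (1/N)Σ|X[k]|², so Σ|X[k]|² = N·Σ|x[n]|² = 4·11.0000

Σ|X[k]|² = N·Σ|x[n]|² = 4·11.0000 = 44.0000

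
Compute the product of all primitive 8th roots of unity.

The primitive 8th roots of unity are ω_8^k for k coprime to 8: k ∈ {1, 3, 5, 7}
Their product equals the constant term of the cyclotomic polynomial Φ_8(x) up to sign.
For n ≥ 3, the product of all primitive nth roots of unity is 1. (For n=1 it is 1; for n=2 it is -1.)

1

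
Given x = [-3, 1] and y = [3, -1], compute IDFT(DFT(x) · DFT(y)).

(x ⊛ y)[n] = Σ(m=0 to 1) x[m] · y[(n-m) mod 2]

Computing each output sample:
(x ⊛ y)[0] = -10
(x ⊛ y)[1] = 6

x ⊛ y = [-10, 6]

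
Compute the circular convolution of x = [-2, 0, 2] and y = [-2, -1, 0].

(x ⊛ y)[n] = Σ(m=0 to 2) x[m] · y[(n-m) mod 3]

Computing each output sample:
(x ⊛ y)[0] = 2
(x ⊛ y)[1] = 2
(x ⊛ y)[2] = -4

x ⊛ y = [2, 2, -4]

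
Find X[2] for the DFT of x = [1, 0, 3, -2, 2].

X[2] = Σ(n=0 to 4) x[n] · ω_5^(2n) where ω_5 = e^(-2πi/5)
= (1)·ω_5^0 + (0)·ω_5^2 + (3)·ω_5^4 + (-2)·ω_5^6 + (2)·ω_5^8

X[2] = -0.3090+5.9309i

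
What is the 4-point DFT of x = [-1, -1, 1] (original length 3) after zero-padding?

Original 3-point DFT: [-1, -1.0000+1.7321i, -1.0000-1.7321i]
Zero-padded 4-point DFT provides frequency interpolation.

DFT_4([x, 0, ...]) = [-1, -2+1i, 1, -2-1i]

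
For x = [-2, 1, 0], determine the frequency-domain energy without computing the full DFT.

Parseval: Σ|x[n]|² = (1/N)Σ|X[k]|², so Σ|X[k]|² = N·Σ|x[n]|² = 3·5.0000

Σ|X[k]|² = N·Σ|x[n]|² = 3·5.0000 = 15.0000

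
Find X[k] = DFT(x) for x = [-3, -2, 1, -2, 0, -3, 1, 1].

X[k] = Σ(n=0 to 7) x[n] · ω_8^(nk)
where ω_8 = e^(-2πi/8)

Computing each X[k]:
X[0] = -7
X[1] = -0.1716+1.4142i
X[2] = -5+4i
X[3] = -5.8284+1.4142i
X[4] = 5
X[5] = -5.8284-1.4142i
X[6] = -5-4i
X[7] = -0.1716-1.4142i

X = [-7, -0.1716+1.4142i, -5+4i, -5.8284+1.4142i, 5, -5.8284-1.4142i, -5-4i, -0.1716-1.4142i]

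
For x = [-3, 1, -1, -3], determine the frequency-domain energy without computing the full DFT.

Parseval: Σ|x[n]|² = (1/N)Σ|X[k]|², so Σ|X[k]|² = N·Σ|x[n]|² = 4·20.0000

Σ|X[k]|² = N·Σ|x[n]|² = 4·20.0000 = 80.0000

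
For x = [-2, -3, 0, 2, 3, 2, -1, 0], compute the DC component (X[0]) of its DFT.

X[0] = Σ(n=0 to 7) x[n] · ω_8^0 = Σ x[n]
= (-2) + (-3) + (0) + (2) + (3) + (2) + (-1) + (0)

X[0] = 1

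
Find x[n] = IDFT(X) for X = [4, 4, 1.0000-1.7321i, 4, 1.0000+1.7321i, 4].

x[n] = (1/6) Σ(k=0 to 5) X[k] · e^(2πikn/6)

Computing each x[n]:
x[0] = 3
x[1] = 1
x[2] = 0
x[3] = -1
x[4] = 1
x[5] = 0

x = [3, 1, 0, -1, 1, 0]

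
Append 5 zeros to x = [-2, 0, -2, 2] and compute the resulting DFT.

Original 4-point DFT: [-2, 2i, -6, -2i]
Zero-padded 9-point DFT provides frequency interpolation.

DFT_9([x, 0, ...]) = [-2, -3.3473+0.2376i, -1.1206+2.4161i, 1.0000-1.7321i, -4.5321-3.0176i, -4.5321+3.0176i, 1.0000+1.7321i, -1.1206-2.4161i, -3.3473-0.2376i]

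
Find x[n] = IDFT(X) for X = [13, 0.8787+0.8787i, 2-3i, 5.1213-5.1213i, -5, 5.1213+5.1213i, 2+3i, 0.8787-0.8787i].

x[n] = (1/8) Σ(k=0 to 7) X[k] · e^(2πikn/8)

Computing each x[n]:
x[0] = 3
x[1] = 3
x[2] = -1
x[3] = 3
x[4] = 0
x[5] = 3
x[6] = 2
x[7] = 0

x = [3, 3, -1, 3, 0, 3, 2, 0]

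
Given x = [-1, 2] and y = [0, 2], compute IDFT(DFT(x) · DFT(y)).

(x ⊛ y)[n] = Σ(m=0 to 1) x[m] · y[(n-m) mod 2]

Computing each output sample:
(x ⊛ y)[0] = 4
(x ⊛ y)[1] = -2

x ⊛ y = [4, -2]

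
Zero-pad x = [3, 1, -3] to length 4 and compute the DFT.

Original 3-point DFT: [1, 4.0000-3.4641i, 4.0000+3.4641i]
Zero-padded 4-point DFT provides frequency interpolation.

DFT_4([x, 0, ...]) = [1, 6-1i, -1, 6+1i]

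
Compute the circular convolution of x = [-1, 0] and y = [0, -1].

(x ⊛ y)[n] = Σ(m=0 to 1) x[m] · y[(n-m) mod 2]

Computing each output sample:
(x ⊛ y)[0] = 0
(x ⊛ y)[1] = 1

x ⊛ y = [0, 1]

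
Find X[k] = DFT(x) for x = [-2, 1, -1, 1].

X[k] = Σ(n=0 to 3) x[n] · ω_4^(nk)
where ω_4 = e^(-2πi/4)

Computing each X[k]:
X[0] = -1
X[1] = -1
X[2] = -5
X[3] = -1

X = [-1, -1, -5, -1]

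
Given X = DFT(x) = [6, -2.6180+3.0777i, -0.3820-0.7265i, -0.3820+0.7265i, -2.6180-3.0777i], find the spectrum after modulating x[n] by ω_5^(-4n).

Modulation property: DFT(ω_5^(-4n)·x[n]) = X[(k-4) mod 5], so circularly shift X by 4 positions.

X[k-4] = [-2.6180+3.0777i, -0.3820-0.7265i, -0.3820+0.7265i, -2.6180-3.0777i, 6]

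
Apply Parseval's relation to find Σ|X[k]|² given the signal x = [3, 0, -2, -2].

Parseval: Σ|x[n]|² = (1/N)Σ|X[k]|², so Σ|X[k]|² = N·Σ|x[n]|² = 4·17.0000

Σ|X[k]|² = N·Σ|x[n]|² = 4·17.0000 = 68.0000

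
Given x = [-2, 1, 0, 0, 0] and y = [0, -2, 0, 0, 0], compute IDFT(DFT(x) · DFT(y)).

(x ⊛ y)[n] = Σ(m=0 to 4) x[m] · y[(n-m) mod 5]

Computing each output sample:
(x ⊛ y)[0] = 0
(x ⊛ y)[1] = 4
(x ⊛ y)[2] = -2
(x ⊛ y)[3] = 0
(x ⊛ y)[4] = 0

x ⊛ y = [0, 4, -2, 0, 0]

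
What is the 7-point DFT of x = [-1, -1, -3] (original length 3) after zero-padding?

Original 3-point DFT: [-5, 1.0000-1.7321i, 1.0000+1.7321i]
Zero-padded 7-point DFT provides frequency interpolation.

DFT_7([x, 0, ...]) = [-5, -0.9559+3.7066i, 1.9254-0.3267i, -1.9695-1.9116i, -1.9695+1.9116i, 1.9254+0.3267i, -0.9559-3.7066i]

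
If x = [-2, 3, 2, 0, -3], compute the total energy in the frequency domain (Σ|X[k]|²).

Parseval: Σ|x[n]|² = (1/N)Σ|X[k]|², so Σ|X[k]|² = N·Σ|x[n]|² = 5·26.0000

Σ|X[k]|² = N·Σ|x[n]|² = 5·26.0000 = 130.0000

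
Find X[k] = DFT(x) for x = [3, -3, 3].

X[k] = Σ(n=0 to 2) x[n] · ω_3^(nk)
where ω_3 = e^(-2πi/3)

Computing each X[k]:
X[0] = 3
X[1] = 3.0000+5.1962i
X[2] = 3.0000-5.1962i

X = [3, 3.0000+5.1962i, 3.0000-5.1962i]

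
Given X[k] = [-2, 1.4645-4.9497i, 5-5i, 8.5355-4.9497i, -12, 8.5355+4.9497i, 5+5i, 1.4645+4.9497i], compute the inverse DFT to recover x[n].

x[n] = (1/8) Σ(k=0 to 7) X[k] · e^(2πikn/8)

Computing each x[n]:
x[0] = 2
x[1] = 3
x[2] = -3
x[3] = 3
x[4] = -3
x[5] = 2
x[6] = -3
x[7] = -3

x = [2, 3, -3, 3, -3, 2, -3, -3]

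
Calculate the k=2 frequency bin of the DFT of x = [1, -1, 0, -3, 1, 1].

X[2] = Σ(n=0 to 5) x[n] · ω_6^(2n) where ω_6 = e^(-2πi/6)
= (1)·ω_6^0 + (-1)·ω_6^2 + (0)·ω_6^4 + (-3)·ω_6^6 + (1)·ω_6^8 + (1)·ω_6^10

X[2] = -2.5000+0.8660i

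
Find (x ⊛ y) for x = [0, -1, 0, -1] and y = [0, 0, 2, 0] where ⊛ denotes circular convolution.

(x ⊛ y)[n] = Σ(m=0 to 3) x[m] · y[(n-m) mod 4]

Computing each output sample:
(x ⊛ y)[0] = 0
(x ⊛ y)[1] = -2
(x ⊛ y)[2] = 0
(x ⊛ y)[3] = -2

x ⊛ y = [0, -2, 0, -2]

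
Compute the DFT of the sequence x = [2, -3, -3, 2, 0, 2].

X[k] = Σ(n=0 to 5) x[n] · ω_6^(nk)
where ω_6 = e^(-2πi/6)

Computing each X[k]:
X[0] = 0
X[1] = 1.0000+6.9282i
X[2] = 6.0000+1.7321i
X[3] = -2
X[4] = 6.0000-1.7321i
X[5] = 1.0000-6.9282i

X = [0, 1.0000+6.9282i, 6.0000+1.7321i, -2, 6.0000-1.7321i, 1.0000-6.9282i]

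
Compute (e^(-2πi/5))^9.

Since ω_5^5 = 1, powers reduce modulo 5.
9 mod 5 = 4
So ω_5^9 = ω_5^4 = e^(-2πi·4/5)

ω_5^9 = ω_5^4 = 0.3090+0.9511i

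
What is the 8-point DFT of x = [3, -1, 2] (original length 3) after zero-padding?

Original 3-point DFT: [4, 2.5000+2.5981i, 2.5000-2.5981i]
Zero-padded 8-point DFT provides frequency interpolation.

DFT_8([x, 0, ...]) = [4, 2.2929-1.2929i, 1+1i, 3.7071+2.7071i, 6, 3.7071-2.7071i, 1-1i, 2.2929+1.2929i]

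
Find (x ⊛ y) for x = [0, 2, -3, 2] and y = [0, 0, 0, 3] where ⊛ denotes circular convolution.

(x ⊛ y)[n] = Σ(m=0 to 3) x[m] · y[(n-m) mod 4]

Computing each output sample:
(x ⊛ y)[0] = 6
(x ⊛ y)[1] = -9
(x ⊛ y)[2] = 6
(x ⊛ y)[3] = 0

x ⊛ y = [6, -9, 6, 0]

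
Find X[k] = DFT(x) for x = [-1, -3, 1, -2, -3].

X[k] = Σ(n=0 to 4) x[n] · ω_5^(nk)
where ω_5 = e^(-2πi/5)

Computing each X[k]:
X[0] = -8
X[1] = -2.0451-1.7634i
X[2] = 3.5451+2.8532i
X[3] = 3.5451-2.8532i
X[4] = -2.0451+1.7634i

X = [-8, -2.0451-1.7634i, 3.5451+2.8532i, 3.5451-2.8532i, -2.0451+1.7634i]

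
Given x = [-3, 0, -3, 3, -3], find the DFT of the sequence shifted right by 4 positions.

Time shift by 4: X_shifted[k] = ω_5^(4k) · X[k]
Shifted x = [0, -3, 3, -3, -3]

DFT(x[n-4]) = [-6, -1.8541-3.5267i, 4.8541+5.7063i, 4.8541-5.7063i, -1.8541+3.5267i]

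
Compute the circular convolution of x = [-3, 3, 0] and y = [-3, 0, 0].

(x ⊛ y)[n] = Σ(m=0 to 2) x[m] · y[(n-m) mod 3]

Computing each output sample:
(x ⊛ y)[0] = 9
(x ⊛ y)[1] = -9
(x ⊛ y)[2] = 0

x ⊛ y = [9, -9, 0]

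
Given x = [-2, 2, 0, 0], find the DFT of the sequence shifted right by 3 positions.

Time shift by 3: X_shifted[k] = ω_4^(3k) · X[k]
Shifted x = [2, 0, 0, -2]

DFT(x[n-3]) = [0, 2-2i, 4, 2+2i]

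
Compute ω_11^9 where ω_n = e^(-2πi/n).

ω_11^9 = e^(-2πi·9/11)
= cos(-2π·9/11) + i·sin(-2π·9/11)
= cos(-18π/11) + i·sin(-18π/11)

ω_11^9 = cos(-18π/11) + i·sin(-18π/11) = 0.4154+0.9096i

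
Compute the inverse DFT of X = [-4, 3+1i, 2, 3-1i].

x[n] = (1/4) Σ(k=0 to 3) X[k] · e^(2πikn/4)

Computing each x[n]:
x[0] = 1
x[1] = -2
x[2] = -2
x[3] = -1

x = [1, -2, -2, -1]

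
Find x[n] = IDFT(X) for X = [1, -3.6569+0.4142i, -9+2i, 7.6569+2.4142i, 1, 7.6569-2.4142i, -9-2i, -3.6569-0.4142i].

x[n] = (1/8) Σ(k=0 to 7) X[k] · e^(2πikn/8)

Computing each x[n]:
x[0] = -1
x[1] = -3
x[2] = 3
x[3] = 2
x[4] = -3
x[5] = 2
x[6] = 2
x[7] = -1

x = [-1, -3, 3, 2, -3, 2, 2, -1]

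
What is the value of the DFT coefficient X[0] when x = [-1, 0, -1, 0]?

X[0] = Σ(n=0 to 3) x[n] · ω_4^0 = Σ x[n]
= (-1) + (0) + (-1) + (0)

X[0] = -2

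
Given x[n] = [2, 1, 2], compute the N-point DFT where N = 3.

X[k] = Σ(n=0 to 2) x[n] · ω_3^(nk)
where ω_3 = e^(-2πi/3)

Computing each X[k]:
X[0] = 5
X[1] = 0.5000+0.8660i
X[2] = 0.5000-0.8660i

X = [5, 0.5000+0.8660i, 0.5000-0.8660i]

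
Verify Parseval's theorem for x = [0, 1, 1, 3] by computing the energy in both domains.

Time domain:
Σ|x[n]|² = |0|² + |1|² + |1|² + |3|² = 11.0000

Frequency domain:
(1/4)Σ|X[k]|² = (1/4)(|5|² + |-1+2i|² + |-3|² + |-1-2i|²) = (1/4)·44.0000 = 11.0000

Both sides agree, confirming Parseval's theorem.

Σ|x[n]|² = (1/N)Σ|X[k]|² = 11.0000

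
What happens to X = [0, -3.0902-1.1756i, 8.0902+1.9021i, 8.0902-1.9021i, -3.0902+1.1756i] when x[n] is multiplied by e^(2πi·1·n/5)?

Modulation property: DFT(ω_5^(-1n)·x[n]) = X[(k-1) mod 5], so circularly shift X by 1 positions.

X[k-1] = [-3.0902+1.1756i, 0, -3.0902-1.1756i, 8.0902+1.9021i, 8.0902-1.9021i]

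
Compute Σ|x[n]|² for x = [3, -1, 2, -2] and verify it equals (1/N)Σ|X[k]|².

Time domain:
Σ|x[n]|² = |3|² + |-1|² + |2|² + |-2|² = 18.0000

Frequency domain:
(1/4)Σ|X[k]|² = (1/4)(|2|² + |1-1i|² + |8|² + |1+1i|²) = (1/4)·72.0000 = 18.0000

Both sides agree, confirming Parseval's theorem.

Σ|x[n]|² = (1/N)Σ|X[k]|² = 18.0000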